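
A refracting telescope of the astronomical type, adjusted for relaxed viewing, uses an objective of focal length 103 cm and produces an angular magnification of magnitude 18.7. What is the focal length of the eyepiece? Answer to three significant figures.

|M| = f_obj/f_eye, so f_eye = f_obj/|M| = 103/18.7 = 5.508 cm.

5.51 cm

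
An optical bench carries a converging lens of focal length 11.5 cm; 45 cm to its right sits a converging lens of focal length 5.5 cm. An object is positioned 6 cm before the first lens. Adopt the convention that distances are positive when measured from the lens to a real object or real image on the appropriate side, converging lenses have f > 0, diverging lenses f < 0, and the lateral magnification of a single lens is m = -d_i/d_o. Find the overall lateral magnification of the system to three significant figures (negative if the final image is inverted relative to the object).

Applying the thin-lens equation to the first lens, 1/11.5 = 1/6 + 1/d_i1, which gives d_i1 = -12.545 cm.
Its lateral magnification is m_1 = -d_i1/d_o1 = -(-12.545)/6 = 2.0909.
With d_i1 < 0 the first image is virtual and lies on the object side; the object distance for lens 2 is d_o2 = 45 - (-12.545) = 57.545 cm.
Applying the thin-lens equation again with f_2 = 5.5 cm and d_o2 = 57.545 cm gives d_i2 = 6.081 cm.
m_2 = -(6.081)/(57.545) = -0.1057.
Overall magnification: m = m_1 m_2 = -0.2210.

-0.221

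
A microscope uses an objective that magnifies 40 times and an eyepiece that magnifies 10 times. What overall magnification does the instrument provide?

The overall magnification of a compound microscope is the product of the objective and eyepiece magnifications:
M = M_obj x M_eye = 40 x 10 = 400.

400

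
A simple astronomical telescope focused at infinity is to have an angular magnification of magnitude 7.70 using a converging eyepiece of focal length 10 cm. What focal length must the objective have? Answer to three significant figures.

|M| = f_obj/|f_eye|, so f_obj = |M| x |f_eye| = 7.7 x 10 = 77.000 cm.

77.0 cm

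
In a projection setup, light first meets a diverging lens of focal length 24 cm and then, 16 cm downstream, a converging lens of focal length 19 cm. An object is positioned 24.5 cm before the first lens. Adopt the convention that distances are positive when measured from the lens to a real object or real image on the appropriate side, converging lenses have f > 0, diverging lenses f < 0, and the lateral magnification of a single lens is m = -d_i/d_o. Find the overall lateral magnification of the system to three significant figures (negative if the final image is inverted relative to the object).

Lens 1: 1/d_i1 = 1/f_1 - 1/d_o1 = 1/(-24) - 1/24.5 = -0.08248 cm^-1, so d_i1 = -12.124 cm.
m_1 = -(-12.124)/24.5 = 0.4948.
The intermediate image is virtual, 12.124 cm to the left of lens 1, so d_o2 = L - d_i1 = 16 - (-12.124) = 28.124 cm.
Lens 2: 1/d_i2 = 1/f_2 - 1/d_o2 = 1/19 - 1/(28.124) = 0.01707 cm^-1, so d_i2 = 58.567 cm.
m_2 = -(58.567)/(28.124) = -2.0825.
Overall magnification: m = m_1 m_2 = -1.0305.

-1.03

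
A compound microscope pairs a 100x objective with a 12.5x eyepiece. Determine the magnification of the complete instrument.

The overall magnification of a compound microscope is the product of the objective and eyepiece magnifications:
M = M_obj x M_eye = 100 x 12.5 = 1250.

1250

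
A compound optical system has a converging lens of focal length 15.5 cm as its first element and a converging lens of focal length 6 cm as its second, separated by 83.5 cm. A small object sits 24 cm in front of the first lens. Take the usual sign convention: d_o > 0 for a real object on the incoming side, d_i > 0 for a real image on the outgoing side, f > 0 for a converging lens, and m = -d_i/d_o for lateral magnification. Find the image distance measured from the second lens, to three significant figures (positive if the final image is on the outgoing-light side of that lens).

First lens: d_i1 = 1/(1/15.5 - 1/24) = 43.765 cm.
Object distance for lens 2: d_o2 = 83.5 - 43.765 = 39.735 cm.
Second lens: d_i2 = 1/(1/6 - 1/(39.735)) = 7.067 cm.

7.07 cm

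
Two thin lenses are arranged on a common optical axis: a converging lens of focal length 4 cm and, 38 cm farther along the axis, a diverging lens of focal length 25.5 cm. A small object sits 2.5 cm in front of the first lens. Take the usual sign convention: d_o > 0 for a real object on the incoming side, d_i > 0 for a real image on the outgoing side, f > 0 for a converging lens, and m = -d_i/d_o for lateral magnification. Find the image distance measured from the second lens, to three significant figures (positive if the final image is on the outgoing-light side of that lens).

Applying the thin-lens equation to the first lens, 1/4 = 1/2.5 + 1/d_i1, which gives d_i1 = -6.667 cm.
With d_i1 < 0 the first image is virtual and lies on the object side; the object distance for lens 2 is d_o2 = 38 - (-6.667) = 44.667 cm.
Applying the thin-lens equation again with f_2 = -25.5 cm and d_o2 = 44.667 cm gives d_i2 = -16.233 cm.

-16.2 cm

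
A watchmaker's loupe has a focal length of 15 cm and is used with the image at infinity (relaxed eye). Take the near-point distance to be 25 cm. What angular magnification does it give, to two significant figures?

1.7

M = D/f = 25/15 = 1.667.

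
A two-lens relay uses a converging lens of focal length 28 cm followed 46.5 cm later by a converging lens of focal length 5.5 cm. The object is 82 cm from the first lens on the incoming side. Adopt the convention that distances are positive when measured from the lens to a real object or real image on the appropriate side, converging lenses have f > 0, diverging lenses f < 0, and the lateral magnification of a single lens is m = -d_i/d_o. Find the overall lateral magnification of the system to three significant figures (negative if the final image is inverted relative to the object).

Lens 1: 1/d_i1 = 1/f_1 - 1/d_o1 = 1/28 - 1/82 = 0.02352 cm^-1, so d_i1 = 42.519 cm.
m_1 = -(42.519)/82 = -0.5185.
Object distance for lens 2: d_o2 = 46.5 - 42.519 = 3.981 cm.
Lens 2: 1/d_i2 = 1/f_2 - 1/d_o2 = 1/5.5 - 1/(3.981) = -0.06934 cm^-1, so d_i2 = -14.421 cm.
m_2 = -(-14.421)/(3.981) = 3.6220.
The system's lateral magnification is m_1 m_2 = (-0.5185)(3.6220) = -1.8780.

-1.88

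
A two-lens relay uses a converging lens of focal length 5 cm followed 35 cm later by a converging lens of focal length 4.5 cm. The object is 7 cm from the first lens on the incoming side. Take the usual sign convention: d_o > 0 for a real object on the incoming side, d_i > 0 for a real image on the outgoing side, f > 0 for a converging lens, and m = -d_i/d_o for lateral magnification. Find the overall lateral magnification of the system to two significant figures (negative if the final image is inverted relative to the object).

0.87

Applying the thin-lens equation to the first lens, 1/5 = 1/7 + 1/d_i1, which gives d_i1 = 17.500 cm.
Its lateral magnification is m_1 = -d_i1/d_o1 = -(17.500)/7 = -2.5000.
Object distance for lens 2: d_o2 = 35 - 17.500 = 17.500 cm.
Applying the thin-lens equation again with f_2 = 4.5 cm and d_o2 = 17.500 cm gives d_i2 = 6.058 cm.
m_2 = -(6.058)/(17.500) = -0.3462.
The system's lateral magnification is m_1 m_2 = (-2.5000)(-0.3462) = 0.8654.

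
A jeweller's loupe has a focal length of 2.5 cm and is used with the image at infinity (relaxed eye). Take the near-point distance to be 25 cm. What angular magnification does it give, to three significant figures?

10.0

M = D/f = 25/2.5 = 10.000.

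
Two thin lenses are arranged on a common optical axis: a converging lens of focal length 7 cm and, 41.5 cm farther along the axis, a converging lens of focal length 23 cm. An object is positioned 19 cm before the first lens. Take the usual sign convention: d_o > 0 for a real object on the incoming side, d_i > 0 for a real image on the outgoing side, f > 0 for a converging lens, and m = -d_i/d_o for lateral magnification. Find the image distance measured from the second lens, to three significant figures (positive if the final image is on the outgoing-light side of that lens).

Lens 1: 1/d_i1 = 1/f_1 - 1/d_o1 = 1/7 - 1/19 = 0.09023 cm^-1, so d_i1 = 11.083 cm.
That image sits 30.417 cm in front of the second lens, so d_o2 = 30.417 cm.
Lens 2: 1/d_i2 = 1/f_2 - 1/d_o2 = 1/23 - 1/(30.417) = 0.01060 cm^-1, so d_i2 = 94.326 cm.

94.3 cm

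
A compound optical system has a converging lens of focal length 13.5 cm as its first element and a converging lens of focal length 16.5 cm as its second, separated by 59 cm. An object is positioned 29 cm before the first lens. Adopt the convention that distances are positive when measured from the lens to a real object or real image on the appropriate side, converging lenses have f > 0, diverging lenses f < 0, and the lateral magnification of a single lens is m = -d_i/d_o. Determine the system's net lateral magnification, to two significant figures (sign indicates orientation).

Lens 1: 1/d_i1 = 1/f_1 - 1/d_o1 = 1/13.5 - 1/29 = 0.03959 cm^-1, so d_i1 = 25.258 cm.
m_1 = -(25.258)/29 = -0.8710.
The intermediate image is 25.258 cm to the right of lens 1, so d_o2 = L - d_i1 = 59 - 25.258 = 33.742 cm.
Lens 2: 1/d_i2 = 1/f_2 - 1/d_o2 = 1/16.5 - 1/(33.742) = 0.03097 cm^-1, so d_i2 = 32.290 cm.
m_2 = -(32.290)/(33.742) = -0.9570.
Total m = m_1 x m_2 = (-0.8710)(-0.9570) = 0.8335.

0.83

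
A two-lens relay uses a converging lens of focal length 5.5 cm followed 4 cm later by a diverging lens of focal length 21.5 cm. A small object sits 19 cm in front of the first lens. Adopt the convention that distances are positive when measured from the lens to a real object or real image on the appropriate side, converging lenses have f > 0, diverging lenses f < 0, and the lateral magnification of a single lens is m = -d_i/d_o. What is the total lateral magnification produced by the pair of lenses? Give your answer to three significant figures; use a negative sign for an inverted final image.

-0.493

First lens: d_i1 = 1/(1/5.5 - 1/19) = 7.741 cm.
m_1 = -(7.741)/19 = -0.4074.
This image would form 7.741 cm past lens 1, i.e. 3.741 cm beyond lens 2, so it is a virtual object for lens 2: d_o2 = 4 - 7.741 = -3.741 cm.
Second lens: d_i2 = 1/(1/(-21.5) - 1/(-3.741)) = 4.529 cm.
m_2 = -(4.529)/(-3.741) = 1.2106.
Overall magnification: m = m_1 m_2 = -0.4932.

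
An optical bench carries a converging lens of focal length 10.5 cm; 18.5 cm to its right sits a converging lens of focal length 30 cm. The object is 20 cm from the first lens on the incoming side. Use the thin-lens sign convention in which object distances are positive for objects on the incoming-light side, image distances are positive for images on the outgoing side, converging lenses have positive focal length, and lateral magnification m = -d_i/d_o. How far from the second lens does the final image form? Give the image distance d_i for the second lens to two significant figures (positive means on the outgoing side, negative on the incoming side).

3.2 cm

Applying the thin-lens equation to the first lens, 1/10.5 = 1/20 + 1/d_i1, which gives d_i1 = 22.105 cm.
Since 22.105 cm > 18.5 cm, the first image lies past the second lens and serves as a virtual object: d_o2 = L - d_i1 = -3.605 cm.
Applying the thin-lens equation again with f_2 = 30 cm and d_o2 = -3.605 cm gives d_i2 = 3.218 cm.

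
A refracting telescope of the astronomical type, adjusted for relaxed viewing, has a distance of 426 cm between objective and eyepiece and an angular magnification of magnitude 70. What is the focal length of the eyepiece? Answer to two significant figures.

6.0 cm

In normal adjustment the tube length equals f_obj + f_eye and |M| = f_obj/f_eye.
So f_obj = 70 f_eye and 70 f_eye + f_eye = 426 cm, giving f_eye = 426/71 = 6.000 cm and f_obj = 420.000 cm.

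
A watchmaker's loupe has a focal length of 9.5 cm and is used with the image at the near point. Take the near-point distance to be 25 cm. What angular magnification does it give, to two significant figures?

3.6

M = 1 + D/f = 1 + 25/9.5 = 3.632.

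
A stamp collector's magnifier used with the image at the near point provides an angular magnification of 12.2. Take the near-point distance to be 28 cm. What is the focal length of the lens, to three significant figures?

For the image at the near point, M = 1 + D/f.
f = D/(M - 1) = 28/(12.2 - 1) = 2.500 cm.

2.50 cm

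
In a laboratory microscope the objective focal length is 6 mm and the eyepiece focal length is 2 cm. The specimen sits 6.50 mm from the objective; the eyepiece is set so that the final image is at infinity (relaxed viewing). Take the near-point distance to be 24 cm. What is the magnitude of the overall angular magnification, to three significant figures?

Convert to cm: f_obj = 6 mm = 0.6 cm; d_o = 6.50 mm = 0.65 cm.
Objective: 1/d_i = 1/f_obj - 1/d_o = 1/0.6 - 1/0.65 = 0.12821 cm^-1, so d_i = 7.800 cm.
m_obj = -d_i/d_o = -7.800/0.65 = -12.000.
Eyepiece angular magnification (image at infinity): M_eye = D/f_e = 24/2 = 12.000.
Overall M = m_obj x M_eye = (-12.000)(12.000) = -144.00.
|M| = 144.00.

144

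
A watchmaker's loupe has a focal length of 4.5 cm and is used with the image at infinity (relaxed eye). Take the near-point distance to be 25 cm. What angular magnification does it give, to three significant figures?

M = D/f = 25/4.5 = 5.556.

5.56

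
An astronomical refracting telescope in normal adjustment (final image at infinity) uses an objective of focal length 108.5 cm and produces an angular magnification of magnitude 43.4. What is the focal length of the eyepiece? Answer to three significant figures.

2.50 cm

|M| = f_obj/f_eye, so f_eye = f_obj/|M| = 108.5/43.4 = 2.500 cm.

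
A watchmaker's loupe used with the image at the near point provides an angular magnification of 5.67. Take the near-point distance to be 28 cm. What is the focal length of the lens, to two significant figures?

6.0 cm

For the image at the near point, M = 1 + D/f.
f = D/(M - 1) = 28/(5.67 - 1) = 5.996 cm.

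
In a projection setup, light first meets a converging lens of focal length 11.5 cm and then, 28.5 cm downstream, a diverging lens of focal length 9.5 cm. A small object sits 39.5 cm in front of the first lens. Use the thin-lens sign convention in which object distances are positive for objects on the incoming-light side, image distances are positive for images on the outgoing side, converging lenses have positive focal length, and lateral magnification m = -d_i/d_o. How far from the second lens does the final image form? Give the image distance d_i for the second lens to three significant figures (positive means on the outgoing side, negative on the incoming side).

Applying the thin-lens equation to the first lens, 1/11.5 = 1/39.5 + 1/d_i1, which gives d_i1 = 16.223 cm.
That image sits 12.277 cm in front of the second lens, so d_o2 = 12.277 cm.
Applying the thin-lens equation again with f_2 = -9.5 cm and d_o2 = 12.277 cm gives d_i2 = -5.356 cm.

-5.36 cm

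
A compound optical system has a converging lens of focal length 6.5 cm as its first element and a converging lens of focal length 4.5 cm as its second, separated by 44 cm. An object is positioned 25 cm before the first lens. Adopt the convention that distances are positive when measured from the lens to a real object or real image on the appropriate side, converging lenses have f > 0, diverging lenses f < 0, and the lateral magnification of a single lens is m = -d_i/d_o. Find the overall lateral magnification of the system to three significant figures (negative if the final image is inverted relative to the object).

0.0515

Lens 1: 1/d_i1 = 1/f_1 - 1/d_o1 = 1/6.5 - 1/25 = 0.11385 cm^-1, so d_i1 = 8.784 cm.
m_1 = -(8.784)/25 = -0.3514.
That image sits 35.216 cm in front of the second lens, so d_o2 = 35.216 cm.
Lens 2: 1/d_i2 = 1/f_2 - 1/d_o2 = 1/4.5 - 1/(35.216) = 0.19383 cm^-1, so d_i2 = 5.159 cm.
m_2 = -(5.159)/(35.216) = -0.1465.
The system's lateral magnification is m_1 m_2 = (-0.3514)(-0.1465) = 0.0515.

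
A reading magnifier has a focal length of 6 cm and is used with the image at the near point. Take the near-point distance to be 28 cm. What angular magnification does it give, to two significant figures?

M = 1 + D/f = 1 + 28/6 = 5.667.

5.7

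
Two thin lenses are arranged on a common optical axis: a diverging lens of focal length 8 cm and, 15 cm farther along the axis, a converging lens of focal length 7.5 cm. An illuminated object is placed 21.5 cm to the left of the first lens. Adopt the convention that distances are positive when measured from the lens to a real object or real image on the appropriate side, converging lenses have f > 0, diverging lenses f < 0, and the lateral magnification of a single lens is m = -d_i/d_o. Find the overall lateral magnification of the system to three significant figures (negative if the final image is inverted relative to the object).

First lens: d_i1 = 1/(1/(-8) - 1/21.5) = -5.831 cm.
m_1 = -(-5.831)/21.5 = 0.2712.
The intermediate image is virtual, 5.831 cm to the left of lens 1, so d_o2 = L - d_i1 = 15 - (-5.831) = 20.831 cm.
Second lens: d_i2 = 1/(1/7.5 - 1/(20.831)) = 11.720 cm.
m_2 = -(11.720)/(20.831) = -0.5626.
Total m = m_1 x m_2 = (0.2712)(-0.5626) = -0.1526.

-0.153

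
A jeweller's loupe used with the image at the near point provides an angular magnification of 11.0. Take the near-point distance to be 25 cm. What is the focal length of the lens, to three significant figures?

2.50 cm

For the image at the near point, M = 1 + D/f.
f = D/(M - 1) = 25/(11.0 - 1) = 2.500 cm.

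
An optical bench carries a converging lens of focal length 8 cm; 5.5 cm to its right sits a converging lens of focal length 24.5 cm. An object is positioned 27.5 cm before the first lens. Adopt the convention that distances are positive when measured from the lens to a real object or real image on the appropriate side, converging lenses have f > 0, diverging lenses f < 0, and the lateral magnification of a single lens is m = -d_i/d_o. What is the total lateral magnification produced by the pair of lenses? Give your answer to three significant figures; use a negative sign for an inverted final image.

-0.332

Applying the thin-lens equation to the first lens, 1/8 = 1/27.5 + 1/d_i1, which gives d_i1 = 11.282 cm.
Its lateral magnification is m_1 = -d_i1/d_o1 = -(11.282)/27.5 = -0.4103.
This image would form 11.282 cm past lens 1, i.e. 5.782 cm beyond lens 2, so it is a virtual object for lens 2: d_o2 = 5.5 - 11.282 = -5.782 cm.
Applying the thin-lens equation again with f_2 = 24.5 cm and d_o2 = -5.782 cm gives d_i2 = 4.678 cm.
m_2 = -(4.678)/(-5.782) = 0.8091.
Total m = m_1 x m_2 = (-0.4103)(0.8091) = -0.3319.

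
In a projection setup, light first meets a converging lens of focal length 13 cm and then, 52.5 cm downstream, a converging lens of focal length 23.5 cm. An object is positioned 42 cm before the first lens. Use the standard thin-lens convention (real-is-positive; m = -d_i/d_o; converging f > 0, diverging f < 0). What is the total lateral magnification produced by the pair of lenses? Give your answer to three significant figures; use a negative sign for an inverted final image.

Lens 1: 1/d_i1 = 1/f_1 - 1/d_o1 = 1/13 - 1/42 = 0.05311 cm^-1, so d_i1 = 18.828 cm.
m_1 = -(18.828)/42 = -0.4483.
That image sits 33.672 cm in front of the second lens, so d_o2 = 33.672 cm.
Lens 2: 1/d_i2 = 1/f_2 - 1/d_o2 = 1/23.5 - 1/(33.672) = 0.01286 cm^-1, so d_i2 = 77.789 cm.
m_2 = -(77.789)/(33.672) = -2.3102.
Total m = m_1 x m_2 = (-0.4483)(-2.3102) = 1.0356.

1.04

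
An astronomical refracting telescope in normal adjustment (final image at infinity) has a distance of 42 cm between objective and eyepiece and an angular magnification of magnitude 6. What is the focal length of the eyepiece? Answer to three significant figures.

In normal adjustment the tube length equals f_obj + f_eye and |M| = f_obj/f_eye.
So f_obj = 6 f_eye and 6 f_eye + f_eye = 42 cm, giving f_eye = 42/7 = 6.000 cm and f_obj = 36.000 cm.

6.00 cm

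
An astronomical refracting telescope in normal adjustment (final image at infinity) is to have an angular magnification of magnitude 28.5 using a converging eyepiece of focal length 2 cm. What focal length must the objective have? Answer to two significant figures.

|M| = f_obj/|f_eye|, so f_obj = |M| x |f_eye| = 28.5 x 2 = 57.000 cm.

57 cm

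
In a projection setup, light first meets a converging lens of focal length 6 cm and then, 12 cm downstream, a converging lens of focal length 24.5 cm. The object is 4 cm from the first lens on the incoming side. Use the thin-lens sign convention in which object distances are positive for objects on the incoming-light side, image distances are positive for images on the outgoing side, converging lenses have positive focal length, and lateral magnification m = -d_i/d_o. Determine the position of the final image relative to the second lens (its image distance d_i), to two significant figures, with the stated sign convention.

Applying the thin-lens equation to the first lens, 1/6 = 1/4 + 1/d_i1, which gives d_i1 = -12.000 cm.
With d_i1 < 0 the first image is virtual and lies on the object side; the object distance for lens 2 is d_o2 = 12 - (-12.000) = 24.000 cm.
Applying the thin-lens equation again with f_2 = 24.5 cm and d_o2 = 24.000 cm gives d_i2 = -1176.000 cm.

-1200 cm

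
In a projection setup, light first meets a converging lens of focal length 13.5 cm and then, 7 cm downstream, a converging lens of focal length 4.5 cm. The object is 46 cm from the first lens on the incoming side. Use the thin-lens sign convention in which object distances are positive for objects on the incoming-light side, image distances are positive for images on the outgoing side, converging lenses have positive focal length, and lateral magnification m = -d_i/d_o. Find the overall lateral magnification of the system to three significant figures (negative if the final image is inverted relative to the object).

Applying the thin-lens equation to the first lens, 1/13.5 = 1/46 + 1/d_i1, which gives d_i1 = 19.108 cm.
Its lateral magnification is m_1 = -d_i1/d_o1 = -(19.108)/46 = -0.4154.
Since 19.108 cm > 7 cm, the first image lies past the second lens and serves as a virtual object: d_o2 = L - d_i1 = -12.108 cm.
Applying the thin-lens equation again with f_2 = 4.5 cm and d_o2 = -12.108 cm gives d_i2 = 3.281 cm.
m_2 = -(3.281)/(-12.108) = 0.2710.
The system's lateral magnification is m_1 m_2 = (-0.4154)(0.2710) = -0.1126.

-0.113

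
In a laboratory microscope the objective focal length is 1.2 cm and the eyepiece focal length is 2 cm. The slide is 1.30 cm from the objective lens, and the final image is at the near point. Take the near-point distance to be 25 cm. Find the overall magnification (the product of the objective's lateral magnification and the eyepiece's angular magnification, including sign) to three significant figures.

Objective: 1/d_i = 1/f_obj - 1/d_o = 1/1.2 - 1/1.30 = 0.06410 cm^-1, so d_i = 15.600 cm.
m_obj = -d_i/d_o = -15.600/1.30 = -12.000.
Eyepiece angular magnification (image at near point): M_eye = 1 + D/f_e = 1 + 25/2 = 13.500.
Overall M = m_obj x M_eye = (-12.000)(13.500) = -162.00.

-162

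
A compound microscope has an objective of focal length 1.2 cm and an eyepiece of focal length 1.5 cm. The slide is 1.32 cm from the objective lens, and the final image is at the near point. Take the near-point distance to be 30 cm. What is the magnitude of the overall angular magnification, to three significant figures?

210

Objective: 1/d_i = 1/f_obj - 1/d_o = 1/1.2 - 1/1.32 = 0.07576 cm^-1, so d_i = 13.200 cm.
m_obj = -d_i/d_o = -13.200/1.32 = -10.000.
Eyepiece angular magnification (image at near point): M_eye = 1 + D/f_e = 1 + 30/1.5 = 21.000.
Overall M = m_obj x M_eye = (-10.000)(21.000) = -210.00.
|M| = 210.00.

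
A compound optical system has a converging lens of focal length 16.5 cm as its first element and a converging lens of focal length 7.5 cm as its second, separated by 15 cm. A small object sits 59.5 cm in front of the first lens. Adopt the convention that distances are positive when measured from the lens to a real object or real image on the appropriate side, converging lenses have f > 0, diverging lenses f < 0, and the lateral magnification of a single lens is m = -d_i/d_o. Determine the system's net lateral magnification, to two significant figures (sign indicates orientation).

-0.19

Applying the thin-lens equation to the first lens, 1/16.5 = 1/59.5 + 1/d_i1, which gives d_i1 = 22.831 cm.
Its lateral magnification is m_1 = -d_i1/d_o1 = -(22.831)/59.5 = -0.3837.
This image would form 22.831 cm past lens 1, i.e. 7.831 cm beyond lens 2, so it is a virtual object for lens 2: d_o2 = 15 - 22.831 = -7.831 cm.
Applying the thin-lens equation again with f_2 = 7.5 cm and d_o2 = -7.831 cm gives d_i2 = 3.831 cm.
m_2 = -(3.831)/(-7.831) = 0.4892.
The system's lateral magnification is m_1 m_2 = (-0.3837)(0.4892) = -0.1877.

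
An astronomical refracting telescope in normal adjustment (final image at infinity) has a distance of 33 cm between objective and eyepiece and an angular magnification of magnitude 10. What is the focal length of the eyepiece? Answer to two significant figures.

3.0 cm

In normal adjustment the tube length equals f_obj + f_eye and |M| = f_obj/f_eye.
So f_obj = 10 f_eye and 10 f_eye + f_eye = 33 cm, giving f_eye = 33/11 = 3.000 cm and f_obj = 30.000 cm.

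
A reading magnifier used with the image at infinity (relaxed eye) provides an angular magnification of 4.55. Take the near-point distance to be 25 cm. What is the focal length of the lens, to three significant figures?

5.49 cm

For the image at infinity, M = D/f.
f = D/M = 25/4.55 = 5.495 cm.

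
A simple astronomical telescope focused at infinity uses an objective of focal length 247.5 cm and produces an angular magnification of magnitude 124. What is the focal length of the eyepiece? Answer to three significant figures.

2.00 cm

|M| = f_obj/f_eye, so f_eye = f_obj/|M| = 247.5/124.0 = 1.996 cm.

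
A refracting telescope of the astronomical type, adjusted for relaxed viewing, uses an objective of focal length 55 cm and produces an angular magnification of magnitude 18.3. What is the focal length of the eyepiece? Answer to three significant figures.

3.01 cm

|M| = f_obj/f_eye, so f_eye = f_obj/|M| = 55/18.3 = 3.005 cm.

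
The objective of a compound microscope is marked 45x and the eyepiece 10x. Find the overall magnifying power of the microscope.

450

The overall magnification of a compound microscope is the product of the objective and eyepiece magnifications:
M = M_obj x M_eye = 45 x 10 = 450.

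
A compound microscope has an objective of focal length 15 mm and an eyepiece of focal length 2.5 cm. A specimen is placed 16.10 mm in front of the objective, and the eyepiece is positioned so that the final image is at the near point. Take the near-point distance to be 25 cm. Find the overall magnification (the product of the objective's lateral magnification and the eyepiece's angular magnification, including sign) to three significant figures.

-150

Convert to cm: f_obj = 15 mm = 1.5 cm; d_o = 16.10 mm = 1.61 cm.
Objective: 1/d_i = 1/f_obj - 1/d_o = 1/1.5 - 1/1.61 = 0.04555 cm^-1, so d_i = 21.955 cm.
m_obj = -d_i/d_o = -21.955/1.61 = -13.636.
Eyepiece angular magnification (image at near point): M_eye = 1 + D/f_e = 1 + 25/2.5 = 11.000.
Overall M = m_obj x M_eye = (-13.636)(11.000) = -150.00.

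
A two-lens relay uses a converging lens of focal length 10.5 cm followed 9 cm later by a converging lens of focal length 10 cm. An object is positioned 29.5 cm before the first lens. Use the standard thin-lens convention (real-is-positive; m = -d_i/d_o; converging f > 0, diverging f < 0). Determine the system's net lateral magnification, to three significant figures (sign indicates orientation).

-0.319

First lens: d_i1 = 1/(1/10.5 - 1/29.5) = 16.303 cm.
m_1 = -(16.303)/29.5 = -0.5526.
Since 16.303 cm > 9 cm, the first image lies past the second lens and serves as a virtual object: d_o2 = L - d_i1 = -7.303 cm.
Second lens: d_i2 = 1/(1/10 - 1/(-7.303)) = 4.221 cm.
m_2 = -(4.221)/(-7.303) = 0.5779.
Total m = m_1 x m_2 = (-0.5526)(0.5779) = -0.3194.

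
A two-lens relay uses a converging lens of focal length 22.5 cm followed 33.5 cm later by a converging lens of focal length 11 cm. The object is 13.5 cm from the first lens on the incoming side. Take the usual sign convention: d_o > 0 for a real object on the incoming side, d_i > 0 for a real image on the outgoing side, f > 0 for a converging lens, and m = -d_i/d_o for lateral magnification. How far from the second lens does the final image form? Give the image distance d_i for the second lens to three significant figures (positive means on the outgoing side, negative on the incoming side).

13.2 cm

Lens 1: 1/d_i1 = 1/f_1 - 1/d_o1 = 1/22.5 - 1/13.5 = -0.02963 cm^-1, so d_i1 = -33.750 cm.
The intermediate image is virtual, 33.750 cm to the left of lens 1, so d_o2 = L - d_i1 = 33.5 - (-33.750) = 67.250 cm.
Lens 2: 1/d_i2 = 1/f_2 - 1/d_o2 = 1/11 - 1/(67.250) = 0.07604 cm^-1, so d_i2 = 13.151 cm.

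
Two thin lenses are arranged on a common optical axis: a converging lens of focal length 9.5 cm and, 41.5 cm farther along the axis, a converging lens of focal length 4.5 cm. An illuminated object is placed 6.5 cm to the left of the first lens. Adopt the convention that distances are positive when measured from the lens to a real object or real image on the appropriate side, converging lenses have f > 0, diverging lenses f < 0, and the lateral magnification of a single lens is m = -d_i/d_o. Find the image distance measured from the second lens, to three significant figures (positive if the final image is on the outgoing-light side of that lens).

Applying the thin-lens equation to the first lens, 1/9.5 = 1/6.5 + 1/d_i1, which gives d_i1 = -20.583 cm.
The intermediate image is virtual, 20.583 cm to the left of lens 1, so d_o2 = L - d_i1 = 41.5 - (-20.583) = 62.083 cm.
Applying the thin-lens equation again with f_2 = 4.5 cm and d_o2 = 62.083 cm gives d_i2 = 4.852 cm.

4.85 cm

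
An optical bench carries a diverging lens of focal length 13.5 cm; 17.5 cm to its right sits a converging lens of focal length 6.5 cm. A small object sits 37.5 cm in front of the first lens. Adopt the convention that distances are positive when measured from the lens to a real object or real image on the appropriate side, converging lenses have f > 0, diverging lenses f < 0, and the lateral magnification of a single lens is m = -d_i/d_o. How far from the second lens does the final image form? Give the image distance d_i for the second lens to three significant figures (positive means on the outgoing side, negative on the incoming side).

First lens: d_i1 = 1/(1/(-13.5) - 1/37.5) = -9.926 cm.
The intermediate image is virtual, 9.926 cm to the left of lens 1, so d_o2 = L - d_i1 = 17.5 - (-9.926) = 27.426 cm.
Second lens: d_i2 = 1/(1/6.5 - 1/(27.426)) = 8.519 cm.

8.52 cm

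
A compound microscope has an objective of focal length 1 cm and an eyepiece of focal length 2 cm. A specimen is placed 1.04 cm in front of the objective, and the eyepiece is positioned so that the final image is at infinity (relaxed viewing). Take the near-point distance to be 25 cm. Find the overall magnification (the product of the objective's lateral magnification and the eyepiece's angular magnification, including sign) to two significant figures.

-310

Objective: 1/d_i = 1/f_obj - 1/d_o = 1/1 - 1/1.04 = 0.03846 cm^-1, so d_i = 26.000 cm.
m_obj = -d_i/d_o = -26.000/1.04 = -25.000.
Eyepiece angular magnification (image at infinity): M_eye = D/f_e = 25/2 = 12.500.
Overall M = m_obj x M_eye = (-25.000)(12.500) = -312.50.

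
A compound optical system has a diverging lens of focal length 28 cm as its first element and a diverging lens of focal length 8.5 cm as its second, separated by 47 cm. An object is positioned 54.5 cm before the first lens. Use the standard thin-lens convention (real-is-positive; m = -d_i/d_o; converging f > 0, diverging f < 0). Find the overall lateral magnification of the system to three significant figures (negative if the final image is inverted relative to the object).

Applying the thin-lens equation to the first lens, 1/(-28) = 1/54.5 + 1/d_i1, which gives d_i1 = -18.497 cm.
Its lateral magnification is m_1 = -d_i1/d_o1 = -(-18.497)/54.5 = 0.3394.
With d_i1 < 0 the first image is virtual and lies on the object side; the object distance for lens 2 is d_o2 = 47 - (-18.497) = 65.497 cm.
Applying the thin-lens equation again with f_2 = -8.5 cm and d_o2 = 65.497 cm gives d_i2 = -7.524 cm.
m_2 = -(-7.524)/(65.497) = 0.1149.
Total m = m_1 x m_2 = (0.3394)(0.1149) = 0.0390.

0.0390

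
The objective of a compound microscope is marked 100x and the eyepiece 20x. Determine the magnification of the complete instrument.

2000

The overall magnification of a compound microscope is the product of the objective and eyepiece magnifications:
M = M_obj x M_eye = 100 x 20 = 2000.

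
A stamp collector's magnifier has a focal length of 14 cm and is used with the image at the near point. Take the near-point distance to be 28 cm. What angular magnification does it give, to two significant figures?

3.0

M = 1 + D/f = 1 + 28/14 = 3.000.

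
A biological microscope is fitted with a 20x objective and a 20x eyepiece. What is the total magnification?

400

The overall magnification of a compound microscope is the product of the objective and eyepiece magnifications:
M = M_obj x M_eye = 20 x 20 = 400.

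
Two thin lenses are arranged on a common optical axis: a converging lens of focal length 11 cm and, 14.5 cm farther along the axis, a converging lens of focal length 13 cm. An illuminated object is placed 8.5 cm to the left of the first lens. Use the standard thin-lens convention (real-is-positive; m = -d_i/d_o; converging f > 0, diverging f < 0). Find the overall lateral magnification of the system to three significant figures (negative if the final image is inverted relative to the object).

-1.47

Applying the thin-lens equation to the first lens, 1/11 = 1/8.5 + 1/d_i1, which gives d_i1 = -37.400 cm.
Its lateral magnification is m_1 = -d_i1/d_o1 = -(-37.400)/8.5 = 4.4000.
The intermediate image is virtual, 37.400 cm to the left of lens 1, so d_o2 = L - d_i1 = 14.5 - (-37.400) = 51.900 cm.
Applying the thin-lens equation again with f_2 = 13 cm and d_o2 = 51.900 cm gives d_i2 = 17.344 cm.
m_2 = -(17.344)/(51.900) = -0.3342.
The system's lateral magnification is m_1 m_2 = (4.4000)(-0.3342) = -1.4704.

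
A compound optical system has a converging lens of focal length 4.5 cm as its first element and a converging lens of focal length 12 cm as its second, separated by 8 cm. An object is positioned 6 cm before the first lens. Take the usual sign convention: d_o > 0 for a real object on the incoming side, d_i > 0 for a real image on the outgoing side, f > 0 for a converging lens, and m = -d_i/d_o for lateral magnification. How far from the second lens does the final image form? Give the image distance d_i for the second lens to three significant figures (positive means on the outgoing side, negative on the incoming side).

5.45 cm

First lens: d_i1 = 1/(1/4.5 - 1/6) = 18.000 cm.
This image would form 18.000 cm past lens 1, i.e. 10.000 cm beyond lens 2, so it is a virtual object for lens 2: d_o2 = 8 - 18.000 = -10.000 cm.
Second lens: d_i2 = 1/(1/12 - 1/(-10.000)) = 5.455 cm.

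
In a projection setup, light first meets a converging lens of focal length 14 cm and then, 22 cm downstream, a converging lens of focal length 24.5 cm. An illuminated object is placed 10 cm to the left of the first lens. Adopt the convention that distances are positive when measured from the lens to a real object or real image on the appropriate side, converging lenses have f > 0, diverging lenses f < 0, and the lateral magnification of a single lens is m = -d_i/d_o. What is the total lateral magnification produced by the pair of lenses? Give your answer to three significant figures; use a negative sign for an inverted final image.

-2.64

Lens 1: 1/d_i1 = 1/f_1 - 1/d_o1 = 1/14 - 1/10 = -0.02857 cm^-1, so d_i1 = -35.000 cm.
m_1 = -(-35.000)/10 = 3.5000.
With d_i1 < 0 the first image is virtual and lies on the object side; the object distance for lens 2 is d_o2 = 22 - (-35.000) = 57.000 cm.
Lens 2: 1/d_i2 = 1/f_2 - 1/d_o2 = 1/24.5 - 1/(57.000) = 0.02327 cm^-1, so d_i2 = 42.969 cm.
m_2 = -(42.969)/(57.000) = -0.7538.
The system's lateral magnification is m_1 m_2 = (3.5000)(-0.7538) = -2.6385.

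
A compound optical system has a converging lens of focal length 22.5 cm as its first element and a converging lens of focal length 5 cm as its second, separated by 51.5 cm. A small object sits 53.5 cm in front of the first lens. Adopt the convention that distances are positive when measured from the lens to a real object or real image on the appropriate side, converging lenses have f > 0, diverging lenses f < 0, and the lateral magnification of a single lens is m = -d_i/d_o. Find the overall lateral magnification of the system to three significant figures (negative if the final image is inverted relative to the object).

0.473

Applying the thin-lens equation to the first lens, 1/22.5 = 1/53.5 + 1/d_i1, which gives d_i1 = 38.831 cm.
Its lateral magnification is m_1 = -d_i1/d_o1 = -(38.831)/53.5 = -0.7258.
That image sits 12.669 cm in front of the second lens, so d_o2 = 12.669 cm.
Applying the thin-lens equation again with f_2 = 5 cm and d_o2 = 12.669 cm gives d_i2 = 8.260 cm.
m_2 = -(8.260)/(12.669) = -0.6519.
The system's lateral magnification is m_1 m_2 = (-0.7258)(-0.6519) = 0.4732.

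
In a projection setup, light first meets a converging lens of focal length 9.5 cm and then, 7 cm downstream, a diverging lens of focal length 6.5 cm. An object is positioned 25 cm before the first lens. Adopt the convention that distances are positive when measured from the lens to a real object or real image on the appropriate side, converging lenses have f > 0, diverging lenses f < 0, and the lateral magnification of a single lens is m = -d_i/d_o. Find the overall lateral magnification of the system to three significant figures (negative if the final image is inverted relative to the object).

2.19

Lens 1: 1/d_i1 = 1/f_1 - 1/d_o1 = 1/9.5 - 1/25 = 0.06526 cm^-1, so d_i1 = 15.323 cm.
m_1 = -(15.323)/25 = -0.6129.
This image would form 15.323 cm past lens 1, i.e. 8.323 cm beyond lens 2, so it is a virtual object for lens 2: d_o2 = 7 - 15.323 = -8.323 cm.
Lens 2: 1/d_i2 = 1/f_2 - 1/d_o2 = 1/(-6.5) - 1/(-8.323) = -0.03369 cm^-1, so d_i2 = -29.681 cm.
m_2 = -(-29.681)/(-8.323) = -3.5664.
Overall magnification: m = m_1 m_2 = 2.1858.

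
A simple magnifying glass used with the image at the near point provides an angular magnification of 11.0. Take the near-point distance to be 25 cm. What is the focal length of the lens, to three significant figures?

For the image at the near point, M = 1 + D/f.
f = D/(M - 1) = 25/(11.0 - 1) = 2.500 cm.

2.50 cm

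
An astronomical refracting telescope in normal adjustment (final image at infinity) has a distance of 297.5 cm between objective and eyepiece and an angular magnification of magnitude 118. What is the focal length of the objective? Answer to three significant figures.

In normal adjustment the tube length equals f_obj + f_eye and |M| = f_obj/f_eye.
So f_obj = 118 f_eye and 118 f_eye + f_eye = 297.5 cm, giving f_eye = 297.5/119 = 2.500 cm and f_obj = 295.000 cm.

295 cm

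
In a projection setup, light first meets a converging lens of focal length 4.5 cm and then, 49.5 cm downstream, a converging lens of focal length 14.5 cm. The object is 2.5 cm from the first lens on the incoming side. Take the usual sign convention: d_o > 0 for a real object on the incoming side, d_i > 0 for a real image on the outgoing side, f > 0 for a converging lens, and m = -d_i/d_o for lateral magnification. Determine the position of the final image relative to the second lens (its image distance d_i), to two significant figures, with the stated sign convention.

Applying the thin-lens equation to the first lens, 1/4.5 = 1/2.5 + 1/d_i1, which gives d_i1 = -5.625 cm.
With d_i1 < 0 the first image is virtual and lies on the object side; the object distance for lens 2 is d_o2 = 49.5 - (-5.625) = 55.125 cm.
Applying the thin-lens equation again with f_2 = 14.5 cm and d_o2 = 55.125 cm gives d_i2 = 19.675 cm.

20 cm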